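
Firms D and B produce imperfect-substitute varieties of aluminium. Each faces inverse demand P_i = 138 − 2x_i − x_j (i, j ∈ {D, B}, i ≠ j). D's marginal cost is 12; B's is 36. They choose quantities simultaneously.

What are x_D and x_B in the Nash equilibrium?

Firm D's profit: π = x_D(138 − 2x_D − x_B) − 12x_D.
∂π/∂x_D = 126 − 4x_D − x_B = 0 ⇒ x_D = 31.5 − 0.25x_B.
Similarly x_B = 25.5 − 0.25x_D.
Plugging x_B into D's best response: x_D = 31.5 − 0.25(25.5 − 0.25x_D) ⇒ 0.9375x_D = 25.125, so x_D = 26.8.
Then x_B = 25.5 − 0.25·26.8 = 18.8.

26.8, 18.8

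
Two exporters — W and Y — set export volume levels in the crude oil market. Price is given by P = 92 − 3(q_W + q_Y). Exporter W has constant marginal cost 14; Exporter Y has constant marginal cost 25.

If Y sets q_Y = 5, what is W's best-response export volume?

10.5

Exporter W's profit: π = q_W(92 − 3(q_W + q_Y)) − 14q_W.
∂π/∂q_W = 78 − 6q_W − 3q_Y = 0, so q_W = 13 − 0.5q_Y.
At q_Y = 5: q_W = 13 − 0.5·5 = 10.5.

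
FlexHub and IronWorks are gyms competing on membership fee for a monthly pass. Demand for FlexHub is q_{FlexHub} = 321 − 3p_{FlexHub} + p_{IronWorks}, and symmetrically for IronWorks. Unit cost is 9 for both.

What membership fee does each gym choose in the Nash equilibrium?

FlexHub's profit: π = (p_{FlexHub} − 9)(321 − 3p_{FlexHub} + p_{IronWorks}).
∂π/∂p_{FlexHub} = 348 − 6p_{FlexHub} + p_{IronWorks} = 0 ⇒ p_{FlexHub} = 58 + (1/6)p_{IronWorks}.
Setting p_{FlexHub} = p_{IronWorks} in the reaction function: p_{FlexHub} = 58 + (1/6)p_{FlexHub}, so p_{FlexHub} = 58 / (5/6) = 69.6.

69.6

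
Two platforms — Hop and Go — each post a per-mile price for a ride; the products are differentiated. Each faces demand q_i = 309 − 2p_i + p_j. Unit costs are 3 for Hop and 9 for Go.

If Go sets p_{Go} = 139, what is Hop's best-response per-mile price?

113.5

Hop's profit: π = (p_{Hop} − 3)(309 − 2p_{Hop} + p_{Go}).
∂π/∂p_{Hop} = 315 − 4p_{Hop} + p_{Go} = 0 ⇒ p_{Hop} = 78.75 + 0.25p_{Go}.
At p_{Go} = 139: p_{Hop} = 78.75 + 0.25·139 = 113.5.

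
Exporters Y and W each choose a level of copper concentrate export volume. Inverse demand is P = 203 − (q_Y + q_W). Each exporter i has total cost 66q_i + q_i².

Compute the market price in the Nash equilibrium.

Exporter Y's profit: π = q_Y(203 − (q_Y + q_W)) − 66q_Y − q_Y².
∂π/∂q_Y = 137 − 4q_Y − q_W = 0, so q_Y = 34.25 − 0.25q_W.
By symmetry q_W = q_Y; substituting into the reaction function, 1.25q_Y = 34.25 and q_Y = 27.4.
Equilibrium price: P = 203 − 54.8 = 148.2.

148.2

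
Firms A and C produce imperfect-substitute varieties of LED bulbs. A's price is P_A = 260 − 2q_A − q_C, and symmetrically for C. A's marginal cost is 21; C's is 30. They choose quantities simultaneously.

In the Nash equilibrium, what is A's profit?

4685.12

Firm A's profit: π = q_A(260 − 2q_A − q_C) − 21q_A.
∂π/∂q_A = 239 − 4q_A − q_C = 0 ⇒ q_A = 59.75 − 0.25q_C.
Similarly q_C = 57.5 − 0.25q_A.
Substituting the second reaction function into the first: q_A = 59.75 − 0.25(57.5 − 0.25q_A), which gives 0.9375q_A = 45.375 ⇒ q_A = 48.4.
Then q_C = 57.5 − 0.25·48.4 = 45.4.
P_A = 260 − 2·48.4 − 45.4 = 117.8.
Profit = (117.8 − 21)·48.4 = 4685.12.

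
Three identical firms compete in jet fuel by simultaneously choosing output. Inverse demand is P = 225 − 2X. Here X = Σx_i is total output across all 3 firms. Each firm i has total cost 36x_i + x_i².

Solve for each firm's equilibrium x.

18.9

A representative firm's profit is π_i = x_i(225 − 2X) − 36x_i − x_i², with X = x_i + Σ_{j≠i} x_j.
First-order condition: 189 − 6x_i − 2Σ_{j≠i} x_j = 0.
In a symmetric equilibrium every firm chooses the same x, so Σ_{j≠i} x_j = 2x. The condition becomes 189 − 10x = 0, giving x = 189/10 = 18.9.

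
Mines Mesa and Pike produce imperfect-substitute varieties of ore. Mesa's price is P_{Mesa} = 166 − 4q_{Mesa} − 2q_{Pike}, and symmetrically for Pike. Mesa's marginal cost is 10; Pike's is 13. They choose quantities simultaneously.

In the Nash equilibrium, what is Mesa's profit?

985.96

Mine Mesa's profit: π = q_{Mesa}(166 − 4q_{Mesa} − 2q_{Pike}) − 10q_{Mesa}.
∂π/∂q_{Mesa} = 156 − 8q_{Mesa} − 2q_{Pike} = 0 ⇒ q_{Mesa} = 19.5 − 0.25q_{Pike}.
Similarly q_{Pike} = 19.125 − 0.25q_{Mesa}.
Substituting the second reaction function into the first: q_{Mesa} = 19.5 − 0.25(19.125 − 0.25q_{Mesa}), which gives 0.9375q_{Mesa} = 471/32 ⇒ q_{Mesa} = 15.7.
Then q_{Pike} = 19.125 − 0.25·15.7 = 15.2.
P_{Mesa} = 166 − 4·15.7 − 2·15.2 = 72.8.
Profit = (72.8 − 10)·15.7 = 985.96.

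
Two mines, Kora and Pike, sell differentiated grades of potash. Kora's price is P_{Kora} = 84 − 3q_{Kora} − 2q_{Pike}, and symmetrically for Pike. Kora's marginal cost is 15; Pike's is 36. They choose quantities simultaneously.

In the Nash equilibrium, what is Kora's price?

44.8125

Mine Kora's profit: π = q_{Kora}(84 − 3q_{Kora} − 2q_{Pike}) − 15q_{Kora}.
∂π/∂q_{Kora} = 69 − 6q_{Kora} − 2q_{Pike} = 0 ⇒ q_{Kora} = 11.5 − (1/3)q_{Pike}.
Similarly q_{Pike} = 8 − (1/3)q_{Kora}.
Solving the two reaction functions simultaneously: (1 − (−1/3)(−1/3))q_{Kora} = 11.5 − (1/3)·8, so (8/9)q_{Kora} = 53/6 and q_{Kora} = 9.9375.
Then q_{Pike} = 8 − (1/3)·9.9375 = 4.6875.
P_{Kora} = 84 − 3·9.9375 − 2·4.6875 = 44.8125.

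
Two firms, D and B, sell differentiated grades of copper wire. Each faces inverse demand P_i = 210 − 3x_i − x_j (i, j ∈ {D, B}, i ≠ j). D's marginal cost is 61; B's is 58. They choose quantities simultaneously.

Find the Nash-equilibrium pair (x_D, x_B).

21.2, 21.8

Firm D's profit: π = x_D(210 − 3x_D − x_B) − 61x_D.
∂π/∂x_D = 149 − 6x_D − x_B = 0 ⇒ x_D = 149/6 − (1/6)x_B.
Similarly x_B = 76/3 − (1/6)x_D.
Plugging x_B into D's best response: x_D = 149/6 − (1/6)(76/3 − (1/6)x_D) ⇒ (35/36)x_D = 371/18, so x_D = 21.2.
Then x_B = 76/3 − (1/6)·21.2 = 21.8.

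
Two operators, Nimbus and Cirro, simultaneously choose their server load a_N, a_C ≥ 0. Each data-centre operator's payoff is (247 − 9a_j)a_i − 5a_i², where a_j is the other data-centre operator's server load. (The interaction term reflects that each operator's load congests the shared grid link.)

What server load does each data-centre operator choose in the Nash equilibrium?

13

Nimbus's payoff is (247 − 9a_C)a_N − 5a_N².
∂π/∂a_N = 247 − 9a_C − 10a_N = 0, so a_N = 24.7 − 0.9a_C.
By symmetry a_C = a_N; substituting into the reaction function, 1.9a_N = 24.7 and a_N = 13.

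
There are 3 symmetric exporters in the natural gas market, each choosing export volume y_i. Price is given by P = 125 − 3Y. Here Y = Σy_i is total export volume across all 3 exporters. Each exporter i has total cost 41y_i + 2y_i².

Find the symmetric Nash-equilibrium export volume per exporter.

A representative exporter's profit is π_i = y_i(125 − 3Y) − 41y_i − 2y_i², with Y = y_i + Σ_{j≠i} y_j.
First-order condition: 84 − 10y_i − 3Σ_{j≠i} y_j = 0.
With identical exporters, set every y_j = y: then 84 − 10y − 6y = 0, i.e. y = 84/16 = 5.25.

5.25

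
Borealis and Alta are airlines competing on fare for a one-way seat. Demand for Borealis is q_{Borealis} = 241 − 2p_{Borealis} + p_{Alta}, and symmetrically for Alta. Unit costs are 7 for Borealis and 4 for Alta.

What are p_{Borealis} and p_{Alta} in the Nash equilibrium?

Borealis's profit: π = (p_{Borealis} − 7)(241 − 2p_{Borealis} + p_{Alta}).
∂π/∂p_{Borealis} = 255 − 4p_{Borealis} + p_{Alta} = 0 ⇒ p_{Borealis} = 63.75 + 0.25p_{Alta}.
Similarly p_{Alta} = 62.25 + 0.25p_{Borealis}.
Substituting the second reaction function into the first: p_{Borealis} = 63.75 + 0.25(62.25 + 0.25p_{Borealis}), which gives 0.9375p_{Borealis} = 79.3125 ⇒ p_{Borealis} = 84.6.
Then p_{Alta} = 62.25 + 0.25·84.6 = 83.4.

84.6, 83.4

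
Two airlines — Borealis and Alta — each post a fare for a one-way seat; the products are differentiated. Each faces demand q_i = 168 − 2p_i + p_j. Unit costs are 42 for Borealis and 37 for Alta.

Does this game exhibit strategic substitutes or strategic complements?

Borealis's profit: π = (p_{Borealis} − 42)(168 − 2p_{Borealis} + p_{Alta}).
∂π/∂p_{Borealis} = 252 − 4p_{Borealis} + p_{Alta} = 0 ⇒ p_{Borealis} = 63 + 0.25p_{Alta}.
The best-response slope dp_{Borealis}/dp_{Alta} = 0.25 > 0: the reaction function is upward-sloping, so the choices are strategic complements.

strategic complements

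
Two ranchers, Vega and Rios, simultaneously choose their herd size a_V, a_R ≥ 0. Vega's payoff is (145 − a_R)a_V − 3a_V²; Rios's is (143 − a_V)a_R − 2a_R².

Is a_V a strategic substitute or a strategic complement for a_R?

strategic substitutes

Expanding Vega's payoff: 145a_V − a_Ra_V − 3a_V².
∂π/∂a_V = 145 − a_R − 6a_V = 0, so a_V = 145/6 − (1/6)a_R.
The best-response slope da_V/da_R = −1/6 < 0: the reaction function is downward-sloping, so the choices are strategic substitutes.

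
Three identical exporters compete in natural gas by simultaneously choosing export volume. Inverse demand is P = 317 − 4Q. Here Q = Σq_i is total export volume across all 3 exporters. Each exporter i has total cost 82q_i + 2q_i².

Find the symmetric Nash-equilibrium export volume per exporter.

A representative exporter's profit is π_i = q_i(317 − 4Q) − 82q_i − 2q_i², with Q = q_i + Σ_{j≠i} q_j.
First-order condition: 235 − 12q_i − 4Σ_{j≠i} q_j = 0.
Imposing symmetry (q_j = q for all j) turns Σ_{j≠i} q_j into 2q, so 235 = 20q and q = 11.75.

11.75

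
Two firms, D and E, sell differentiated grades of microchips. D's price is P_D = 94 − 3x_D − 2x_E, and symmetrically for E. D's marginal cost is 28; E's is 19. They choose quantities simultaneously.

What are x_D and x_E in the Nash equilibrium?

Firm D's profit: π = x_D(94 − 3x_D − 2x_E) − 28x_D.
∂π/∂x_D = 66 − 6x_D − 2x_E = 0 ⇒ x_D = 11 − (1/3)x_E.
Similarly x_E = 12.5 − (1/3)x_D.
Solving the two reaction functions simultaneously: (1 − (−1/3)(−1/3))x_D = 11 − (1/3)·12.5, so (8/9)x_D = 41/6 and x_D = 7.6875.
Then x_E = 12.5 − (1/3)·7.6875 = 9.9375.

7.6875, 9.9375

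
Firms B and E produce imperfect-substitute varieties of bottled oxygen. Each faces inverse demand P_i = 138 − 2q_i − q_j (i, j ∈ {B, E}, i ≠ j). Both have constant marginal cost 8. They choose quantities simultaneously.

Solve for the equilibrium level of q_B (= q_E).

Firm B's profit: π = q_B(138 − 2q_B − q_E) − 8q_B.
∂π/∂q_B = 130 − 4q_B − q_E = 0 ⇒ q_B = 32.5 − 0.25q_E.
The game is symmetric, so in equilibrium q_E = q_B: the reaction function gives 1.25q_B = 32.5, hence q_B = 26.

26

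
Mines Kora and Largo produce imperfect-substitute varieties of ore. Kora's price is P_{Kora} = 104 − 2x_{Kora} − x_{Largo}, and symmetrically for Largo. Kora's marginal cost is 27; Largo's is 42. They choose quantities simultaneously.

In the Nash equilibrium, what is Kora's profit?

Mine Kora's profit: π = x_{Kora}(104 − 2x_{Kora} − x_{Largo}) − 27x_{Kora}.
∂π/∂x_{Kora} = 77 − 4x_{Kora} − x_{Largo} = 0 ⇒ x_{Kora} = 19.25 − 0.25x_{Largo}.
Similarly x_{Largo} = 15.5 − 0.25x_{Kora}.
Plugging x_{Largo} into Kora's best response: x_{Kora} = 19.25 − 0.25(15.5 − 0.25x_{Kora}) ⇒ 0.9375x_{Kora} = 15.375, so x_{Kora} = 16.4.
Then x_{Largo} = 15.5 − 0.25·16.4 = 11.4.
P_{Kora} = 104 − 2·16.4 − 11.4 = 59.8.
Profit = (59.8 − 27)·16.4 = 537.92.

537.92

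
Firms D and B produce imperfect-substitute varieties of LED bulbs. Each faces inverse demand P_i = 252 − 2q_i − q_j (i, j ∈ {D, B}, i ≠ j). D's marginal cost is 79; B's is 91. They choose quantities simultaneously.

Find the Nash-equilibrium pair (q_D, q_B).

35.4, 31.4

Firm D's profit: π = q_D(252 − 2q_D − q_B) − 79q_D.
∂π/∂q_D = 173 − 4q_D − q_B = 0 ⇒ q_D = 43.25 − 0.25q_B.
Similarly q_B = 40.25 − 0.25q_D.
Plugging q_B into D's best response: q_D = 43.25 − 0.25(40.25 − 0.25q_D) ⇒ 0.9375q_D = 33.1875, so q_D = 35.4.
Then q_B = 40.25 − 0.25·35.4 = 31.4.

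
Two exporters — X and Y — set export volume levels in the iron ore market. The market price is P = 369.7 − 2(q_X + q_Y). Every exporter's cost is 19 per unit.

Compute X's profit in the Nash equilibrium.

6832.805

Exporter X's profit: π = q_X(369.7 − 2(q_X + q_Y)) − 19q_X.
∂π/∂q_X = 350.7 − 4q_X − 2q_Y = 0, so q_X = 87.675 − 0.5q_Y.
Setting q_X = q_Y in the reaction function: q_X = 87.675 − 0.5q_X, so q_X = 87.675 / 1.5 = 58.45.
Price P = 369.7 − 2·116.9 = 135.9.
X's profit: (135.9 − 19)·58.45 = 6832.805.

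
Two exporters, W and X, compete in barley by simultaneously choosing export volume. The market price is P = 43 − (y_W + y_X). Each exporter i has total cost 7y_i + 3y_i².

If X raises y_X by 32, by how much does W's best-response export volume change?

Exporter W's profit: π = y_W(43 − (y_W + y_X)) − 7y_W − 3y_W².
∂π/∂y_W = 36 − 8y_W − y_X = 0, so y_W = 4.5 − 0.125y_X.
The reaction-function slope is −0.125, so a 32-unit rise in y_X moves y_W by −0.125 × 32 = −4. W's best response falls — the actions are strategic substitutes.

-4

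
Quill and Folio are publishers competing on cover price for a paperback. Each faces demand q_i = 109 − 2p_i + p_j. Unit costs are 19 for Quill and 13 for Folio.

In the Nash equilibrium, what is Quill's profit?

1705.28

Quill's profit: π = (p_{Quill} − 19)(109 − 2p_{Quill} + p_{Folio}).
∂π/∂p_{Quill} = 147 − 4p_{Quill} + p_{Folio} = 0 ⇒ p_{Quill} = 36.75 + 0.25p_{Folio}.
Similarly p_{Folio} = 33.75 + 0.25p_{Quill}.
Plugging p_{Folio} into Quill's best response: p_{Quill} = 36.75 + 0.25(33.75 + 0.25p_{Quill}) ⇒ 0.9375p_{Quill} = 45.1875, so p_{Quill} = 48.2.
Then p_{Folio} = 33.75 + 0.25·48.2 = 45.8.
q_{Quill} = 109 − 2·48.2 + 45.8 = 58.4.
Profit = (48.2 − 19)·58.4 = 1705.28.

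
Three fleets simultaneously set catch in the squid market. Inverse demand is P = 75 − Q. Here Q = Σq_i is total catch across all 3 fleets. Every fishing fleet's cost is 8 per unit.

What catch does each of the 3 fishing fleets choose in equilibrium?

16.75

A representative fishing fleet's profit is π_i = q_i(75 − Q) − 8q_i, with Q = q_i + Σ_{j≠i} q_j.
First-order condition: 67 − 2q_i − Σ_{j≠i} q_j = 0.
In a symmetric equilibrium every fishing fleet chooses the same q, so Σ_{j≠i} q_j = 2q. The condition becomes 67 − 4q = 0, giving q = 67/4 = 16.75.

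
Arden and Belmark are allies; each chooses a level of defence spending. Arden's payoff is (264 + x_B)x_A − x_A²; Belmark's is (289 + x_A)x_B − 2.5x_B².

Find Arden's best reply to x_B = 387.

325.5

Expanding Arden's payoff: 264x_A + x_Bx_A − x_A².
∂π/∂x_A = 264 + x_B − 2x_A = 0, so x_A = 132 + 0.5x_B.
At x_B = 387: x_A = 132 + 0.5·387 = 325.5.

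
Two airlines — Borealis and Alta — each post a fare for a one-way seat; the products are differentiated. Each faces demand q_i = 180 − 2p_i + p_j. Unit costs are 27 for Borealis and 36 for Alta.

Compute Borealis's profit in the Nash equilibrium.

Borealis's profit: π = (p_{Borealis} − 27)(180 − 2p_{Borealis} + p_{Alta}).
∂π/∂p_{Borealis} = 234 − 4p_{Borealis} + p_{Alta} = 0 ⇒ p_{Borealis} = 58.5 + 0.25p_{Alta}.
Similarly p_{Alta} = 63 + 0.25p_{Borealis}.
Plugging p_{Alta} into Borealis's best response: p_{Borealis} = 58.5 + 0.25(63 + 0.25p_{Borealis}) ⇒ 0.9375p_{Borealis} = 74.25, so p_{Borealis} = 79.2.
Then p_{Alta} = 63 + 0.25·79.2 = 82.8.
q_{Borealis} = 180 − 2·79.2 + 82.8 = 104.4.
Profit = (79.2 − 27)·104.4 = 5449.68.

5449.68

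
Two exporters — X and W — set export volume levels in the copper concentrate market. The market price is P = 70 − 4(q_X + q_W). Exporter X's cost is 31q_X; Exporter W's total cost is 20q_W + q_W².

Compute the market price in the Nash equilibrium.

42.875

Exporter X's profit: π = q_X(70 − 4(q_X + q_W)) − 31q_X.
∂π/∂q_X = 39 − 8q_X − 4q_W = 0, so q_X = 4.875 − 0.5q_W.
For W: ∂π/∂q_W = 50 − 10q_W − 4q_X = 0 ⇒ q_W = 5 − 0.4q_X.
Plugging q_W into X's best response: q_X = 4.875 − 0.5(5 − 0.4q_X) ⇒ 0.8q_X = 2.375, so q_X = 95/32.
Then q_W = 5 − 0.4·(95/32) = 3.8125.
Equilibrium price: P = 70 − 4·(217/32) = 42.875.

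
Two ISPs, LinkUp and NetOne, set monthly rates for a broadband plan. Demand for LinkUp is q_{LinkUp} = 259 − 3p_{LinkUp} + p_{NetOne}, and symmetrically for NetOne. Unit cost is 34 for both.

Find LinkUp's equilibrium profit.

LinkUp's profit: π = (p_{LinkUp} − 34)(259 − 3p_{LinkUp} + p_{NetOne}).
∂π/∂p_{LinkUp} = 361 − 6p_{LinkUp} + p_{NetOne} = 0 ⇒ p_{LinkUp} = 361/6 + (1/6)p_{NetOne}.
Setting p_{LinkUp} = p_{NetOne} in the reaction function: p_{LinkUp} = 361/6 + (1/6)p_{LinkUp}, so p_{LinkUp} = (361/6) / (5/6) = 72.2.
q_{LinkUp} = 259 − 3·72.2 + 72.2 = 114.6.
Profit = (72.2 − 34)·114.6 = 4377.72.

4377.72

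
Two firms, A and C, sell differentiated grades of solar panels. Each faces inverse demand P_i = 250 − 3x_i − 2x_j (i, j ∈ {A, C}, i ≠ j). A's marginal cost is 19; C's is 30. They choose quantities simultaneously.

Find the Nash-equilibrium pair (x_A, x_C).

Firm A's profit: π = x_A(250 − 3x_A − 2x_C) − 19x_A.
∂π/∂x_A = 231 − 6x_A − 2x_C = 0 ⇒ x_A = 38.5 − (1/3)x_C.
Similarly x_C = 110/3 − (1/3)x_A.
Solving the two reaction functions simultaneously: (1 − (−1/3)(−1/3))x_A = 38.5 − (1/3)·(110/3), so (8/9)x_A = 473/18 and x_A = 29.5625.
Then x_C = 110/3 − (1/3)·29.5625 = 26.8125.

29.5625, 26.8125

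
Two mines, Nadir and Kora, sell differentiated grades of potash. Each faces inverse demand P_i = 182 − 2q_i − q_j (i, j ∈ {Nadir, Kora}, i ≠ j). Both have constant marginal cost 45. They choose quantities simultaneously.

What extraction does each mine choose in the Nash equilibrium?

Mine Nadir's profit: π = q_{Nadir}(182 − 2q_{Nadir} − q_{Kora}) − 45q_{Nadir}.
∂π/∂q_{Nadir} = 137 − 4q_{Nadir} − q_{Kora} = 0 ⇒ q_{Nadir} = 34.25 − 0.25q_{Kora}.
By symmetry q_{Kora} = q_{Nadir}; substituting into the reaction function, 1.25q_{Nadir} = 34.25 and q_{Nadir} = 27.4.

27.4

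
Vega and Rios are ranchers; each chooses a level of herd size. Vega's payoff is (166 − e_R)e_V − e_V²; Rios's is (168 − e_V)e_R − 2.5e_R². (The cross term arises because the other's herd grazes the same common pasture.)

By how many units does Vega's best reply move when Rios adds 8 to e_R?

-4

Expanding Vega's payoff: 166e_V − e_Re_V − e_V².
∂π/∂e_V = 166 − e_R − 2e_V = 0, so e_V = 83 − 0.5e_R.
The reaction-function slope is −0.5, so an 8-unit rise in e_R moves e_V by −0.5 × 8 = −4. Vega's best response falls — the actions are strategic substitutes.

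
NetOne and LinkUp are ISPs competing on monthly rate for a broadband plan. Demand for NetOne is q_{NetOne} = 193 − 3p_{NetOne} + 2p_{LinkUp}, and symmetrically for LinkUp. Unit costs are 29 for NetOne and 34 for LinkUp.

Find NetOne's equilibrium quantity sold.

125.8125

NetOne's profit: π = (p_{NetOne} − 29)(193 − 3p_{NetOne} + 2p_{LinkUp}).
∂π/∂p_{NetOne} = 280 − 6p_{NetOne} + 2p_{LinkUp} = 0 ⇒ p_{NetOne} = 140/3 + (1/3)p_{LinkUp}.
Similarly p_{LinkUp} = 295/6 + (1/3)p_{NetOne}.
Solving the two reaction functions simultaneously: (1 − (1/3)(1/3))p_{NetOne} = 140/3 + (1/3)·(295/6), so (8/9)p_{NetOne} = 1135/18 and p_{NetOne} = 70.9375.
Then p_{LinkUp} = 295/6 + (1/3)·70.9375 = 72.8125.
q_{NetOne} = 193 − 3·70.9375 + 2·72.8125 = 125.8125.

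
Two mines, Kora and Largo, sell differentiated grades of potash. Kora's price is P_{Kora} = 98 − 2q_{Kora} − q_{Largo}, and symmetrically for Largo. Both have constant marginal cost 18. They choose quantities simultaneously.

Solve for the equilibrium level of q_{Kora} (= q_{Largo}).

Mine Kora's profit: π = q_{Kora}(98 − 2q_{Kora} − q_{Largo}) − 18q_{Kora}.
∂π/∂q_{Kora} = 80 − 4q_{Kora} − q_{Largo} = 0 ⇒ q_{Kora} = 20 − 0.25q_{Largo}.
By symmetry q_{Largo} = q_{Kora}; substituting into the reaction function, 1.25q_{Kora} = 20 and q_{Kora} = 16.

16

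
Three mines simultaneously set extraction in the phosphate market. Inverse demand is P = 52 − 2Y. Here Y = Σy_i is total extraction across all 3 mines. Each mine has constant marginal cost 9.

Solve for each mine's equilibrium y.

5.375

A representative mine's profit is π_i = y_i(52 − 2Y) − 9y_i, with Y = y_i + Σ_{j≠i} y_j.
First-order condition: 43 − 4y_i − 2Σ_{j≠i} y_j = 0.
With identical mines, set every y_j = y: then 43 − 4y − 4y = 0, i.e. y = 43/8 = 5.375.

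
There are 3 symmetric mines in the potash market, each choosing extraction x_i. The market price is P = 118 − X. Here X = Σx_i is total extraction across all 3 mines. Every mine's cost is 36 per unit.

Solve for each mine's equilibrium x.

20.5

A representative mine's profit is π_i = x_i(118 − X) − 36x_i, with X = x_i + Σ_{j≠i} x_j.
First-order condition: 82 − 2x_i − Σ_{j≠i} x_j = 0.
With identical mines, set every x_j = x: then 82 − 2x − 2x = 0, i.e. x = 82/4 = 20.5.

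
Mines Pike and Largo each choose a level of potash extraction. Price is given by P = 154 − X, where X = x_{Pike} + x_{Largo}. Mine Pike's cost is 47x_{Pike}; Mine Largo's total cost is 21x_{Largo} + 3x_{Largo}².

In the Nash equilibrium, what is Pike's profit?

2323.24

Mine Pike's profit: π = x_{Pike}(154 − (x_{Pike} + x_{Largo})) − 47x_{Pike}.
∂π/∂x_{Pike} = 107 − 2x_{Pike} − x_{Largo} = 0, so x_{Pike} = 53.5 − 0.5x_{Largo}.
For Largo: ∂π/∂x_{Largo} = 133 − 8x_{Largo} − x_{Pike} = 0 ⇒ x_{Largo} = 16.625 − 0.125x_{Pike}.
Solving the two reaction functions simultaneously: (1 − (−0.5)(−0.125))x_{Pike} = 53.5 − 0.5·16.625, so 0.9375x_{Pike} = 45.1875 and x_{Pike} = 48.2.
Then x_{Largo} = 16.625 − 0.125·48.2 = 10.6.
Price P = 154 − 58.8 = 95.2.
Pike's profit: (95.2 − 47)·48.2 = 2323.24.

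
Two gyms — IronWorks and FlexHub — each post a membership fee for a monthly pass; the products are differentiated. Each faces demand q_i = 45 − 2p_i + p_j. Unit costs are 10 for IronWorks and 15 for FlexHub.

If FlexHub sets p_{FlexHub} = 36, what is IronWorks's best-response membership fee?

25.25

IronWorks's profit: π = (p_{IronWorks} − 10)(45 − 2p_{IronWorks} + p_{FlexHub}).
∂π/∂p_{IronWorks} = 65 − 4p_{IronWorks} + p_{FlexHub} = 0 ⇒ p_{IronWorks} = 16.25 + 0.25p_{FlexHub}.
At p_{FlexHub} = 36: p_{IronWorks} = 16.25 + 0.25·36 = 25.25.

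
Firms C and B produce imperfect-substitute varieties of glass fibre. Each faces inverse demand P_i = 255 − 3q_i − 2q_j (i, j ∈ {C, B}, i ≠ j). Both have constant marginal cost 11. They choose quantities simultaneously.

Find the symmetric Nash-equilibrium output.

Firm C's profit: π = q_C(255 − 3q_C − 2q_B) − 11q_C.
∂π/∂q_C = 244 − 6q_C − 2q_B = 0 ⇒ q_C = 122/3 − (1/3)q_B.
By symmetry q_B = q_C; substituting into the reaction function, (4/3)q_C = 122/3 and q_C = 30.5.

30.5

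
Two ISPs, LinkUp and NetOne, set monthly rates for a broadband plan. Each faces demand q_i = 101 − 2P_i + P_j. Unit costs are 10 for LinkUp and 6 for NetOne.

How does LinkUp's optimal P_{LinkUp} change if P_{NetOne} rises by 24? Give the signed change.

6

LinkUp's profit: π = (P_{LinkUp} − 10)(101 − 2P_{LinkUp} + P_{NetOne}).
∂π/∂P_{LinkUp} = 121 − 4P_{LinkUp} + P_{NetOne} = 0 ⇒ P_{LinkUp} = 30.25 + 0.25P_{NetOne}.
The reaction-function slope is 0.25, so a 24-unit rise in P_{NetOne} moves P_{LinkUp} by 0.25 × 24 = 6. LinkUp's best response rises — the actions are strategic complements.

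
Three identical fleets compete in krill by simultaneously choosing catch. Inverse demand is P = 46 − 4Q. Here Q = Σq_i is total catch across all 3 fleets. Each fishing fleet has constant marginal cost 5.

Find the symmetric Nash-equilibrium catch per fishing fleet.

A representative fishing fleet's profit is π_i = q_i(46 − 4Q) − 5q_i, with Q = q_i + Σ_{j≠i} q_j.
First-order condition: 41 − 8q_i − 4Σ_{j≠i} q_j = 0.
In a symmetric equilibrium every fishing fleet chooses the same q, so Σ_{j≠i} q_j = 2q. The condition becomes 41 − 16q = 0, giving q = 41/16 = 2.5625.

2.5625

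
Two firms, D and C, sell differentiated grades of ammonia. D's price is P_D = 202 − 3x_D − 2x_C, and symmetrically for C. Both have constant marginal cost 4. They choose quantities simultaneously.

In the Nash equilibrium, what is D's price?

78.25

Firm D's profit: π = x_D(202 − 3x_D − 2x_C) − 4x_D.
∂π/∂x_D = 198 − 6x_D − 2x_C = 0 ⇒ x_D = 33 − (1/3)x_C.
The game is symmetric, so in equilibrium x_C = x_D: the reaction function gives (4/3)x_D = 33, hence x_D = 24.75.
P_D = 202 − 3·24.75 − 2·24.75 = 78.25.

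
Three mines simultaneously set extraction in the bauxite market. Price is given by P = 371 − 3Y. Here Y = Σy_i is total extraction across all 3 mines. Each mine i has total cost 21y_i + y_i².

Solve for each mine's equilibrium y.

A representative mine's profit is π_i = y_i(371 − 3Y) − 21y_i − y_i², with Y = y_i + Σ_{j≠i} y_j.
First-order condition: 350 − 8y_i − 3Σ_{j≠i} y_j = 0.
With identical mines, set every y_j = y: then 350 − 8y − 6y = 0, i.e. y = 350/14 = 25.

25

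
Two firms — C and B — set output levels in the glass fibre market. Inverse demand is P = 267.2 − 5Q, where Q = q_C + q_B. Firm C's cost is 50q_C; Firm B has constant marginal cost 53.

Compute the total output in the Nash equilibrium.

Firm C's profit: π = q_C(267.2 − 5(q_C + q_B)) − 50q_C.
∂π/∂q_C = 217.2 − 10q_C − 5q_B = 0, so q_C = 21.72 − 0.5q_B.
By the same steps for B: q_B = 21.42 − 0.5q_C.
Solving the two reaction functions simultaneously: (1 − (−0.5)(−0.5))q_C = 21.72 − 0.5·21.42, so 0.75q_C = 11.01 and q_C = 14.68.
Then q_B = 21.42 − 0.5·14.68 = 14.08.
Total output: 14.68 + 14.08 = 28.76.

28.76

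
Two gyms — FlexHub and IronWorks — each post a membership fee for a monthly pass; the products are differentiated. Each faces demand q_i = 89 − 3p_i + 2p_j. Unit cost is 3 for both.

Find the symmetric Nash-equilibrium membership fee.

24.5

FlexHub's profit: π = (p_{FlexHub} − 3)(89 − 3p_{FlexHub} + 2p_{IronWorks}).
∂π/∂p_{FlexHub} = 98 − 6p_{FlexHub} + 2p_{IronWorks} = 0 ⇒ p_{FlexHub} = 49/3 + (1/3)p_{IronWorks}.
Setting p_{FlexHub} = p_{IronWorks} in the reaction function: p_{FlexHub} = 49/3 + (1/3)p_{FlexHub}, so p_{FlexHub} = (49/3) / (2/3) = 24.5.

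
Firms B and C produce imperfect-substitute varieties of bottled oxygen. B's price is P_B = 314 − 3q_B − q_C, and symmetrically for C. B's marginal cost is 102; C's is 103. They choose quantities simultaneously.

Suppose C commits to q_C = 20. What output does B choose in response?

32

Firm B's profit: π = q_B(314 − 3q_B − q_C) − 102q_B.
∂π/∂q_B = 212 − 6q_B − q_C = 0 ⇒ q_B = 106/3 − (1/6)q_C.
At q_C = 20: q_B = 106/3 − (1/6)·20 = 32.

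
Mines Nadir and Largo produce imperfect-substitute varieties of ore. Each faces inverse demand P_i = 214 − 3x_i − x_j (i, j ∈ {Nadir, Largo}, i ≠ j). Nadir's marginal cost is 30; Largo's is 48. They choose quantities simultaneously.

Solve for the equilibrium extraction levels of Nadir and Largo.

26.8, 23.2

Mine Nadir's profit: π = x_{Nadir}(214 − 3x_{Nadir} − x_{Largo}) − 30x_{Nadir}.
∂π/∂x_{Nadir} = 184 − 6x_{Nadir} − x_{Largo} = 0 ⇒ x_{Nadir} = 92/3 − (1/6)x_{Largo}.
Similarly x_{Largo} = 83/3 − (1/6)x_{Nadir}.
Substituting the second reaction function into the first: x_{Nadir} = 92/3 − (1/6)(83/3 − (1/6)x_{Nadir}), which gives (35/36)x_{Nadir} = 469/18 ⇒ x_{Nadir} = 26.8.
Then x_{Largo} = 83/3 − (1/6)·26.8 = 23.2.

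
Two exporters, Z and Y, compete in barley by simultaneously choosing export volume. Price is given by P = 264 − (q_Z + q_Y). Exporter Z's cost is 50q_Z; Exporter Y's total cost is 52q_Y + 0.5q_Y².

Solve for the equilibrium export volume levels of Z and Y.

86, 42

Exporter Z's profit: π = q_Z(264 − (q_Z + q_Y)) − 50q_Z.
∂π/∂q_Z = 214 − 2q_Z − q_Y = 0, so q_Z = 107 − 0.5q_Y.
For Y: ∂π/∂q_Y = 212 − 3q_Y − q_Z = 0 ⇒ q_Y = 212/3 − (1/3)q_Z.
Substituting the second reaction function into the first: q_Z = 107 − 0.5(212/3 − (1/3)q_Z), which gives (5/6)q_Z = 215/3 ⇒ q_Z = 86.
Then q_Y = 212/3 − (1/3)·86 = 42.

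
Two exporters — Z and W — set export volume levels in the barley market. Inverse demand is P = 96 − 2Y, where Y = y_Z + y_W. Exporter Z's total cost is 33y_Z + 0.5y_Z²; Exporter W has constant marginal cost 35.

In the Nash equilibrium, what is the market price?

57.375

Exporter Z's profit: π = y_Z(96 − 2(y_Z + y_W)) − 33y_Z − 0.5y_Z².
∂π/∂y_Z = 63 − 5y_Z − 2y_W = 0, so y_Z = 12.6 − 0.4y_W.
For W: ∂π/∂y_W = 61 − 4y_W − 2y_Z = 0 ⇒ y_W = 15.25 − 0.5y_Z.
Solving the two reaction functions simultaneously: (1 − (−0.4)(−0.5))y_Z = 12.6 − 0.4·15.25, so 0.8y_Z = 6.5 and y_Z = 8.125.
Then y_W = 15.25 − 0.5·8.125 = 11.1875.
Equilibrium price: P = 96 − 2·19.3125 = 57.375.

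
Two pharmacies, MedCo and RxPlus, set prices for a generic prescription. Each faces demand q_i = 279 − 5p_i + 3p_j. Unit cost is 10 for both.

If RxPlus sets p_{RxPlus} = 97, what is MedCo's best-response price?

62

MedCo's profit: π = (p_{MedCo} − 10)(279 − 5p_{MedCo} + 3p_{RxPlus}).
∂π/∂p_{MedCo} = 329 − 10p_{MedCo} + 3p_{RxPlus} = 0 ⇒ p_{MedCo} = 32.9 + 0.3p_{RxPlus}.
At p_{RxPlus} = 97: p_{MedCo} = 32.9 + 0.3·97 = 62.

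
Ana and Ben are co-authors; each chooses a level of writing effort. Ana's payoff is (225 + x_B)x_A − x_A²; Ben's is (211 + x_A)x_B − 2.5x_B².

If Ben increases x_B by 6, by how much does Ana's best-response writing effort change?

Expanding Ana's payoff: 225x_A + x_Bx_A − x_A².
∂π/∂x_A = 225 + x_B − 2x_A = 0, so x_A = 112.5 + 0.5x_B.
The reaction-function slope is 0.5, so a 6-unit rise in x_B moves x_A by 0.5 × 6 = 3. Ana's best response rises — the actions are strategic complements.

3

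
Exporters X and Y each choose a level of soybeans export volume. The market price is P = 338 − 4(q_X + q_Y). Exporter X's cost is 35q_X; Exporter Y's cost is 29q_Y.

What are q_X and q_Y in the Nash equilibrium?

Exporter X's profit: π = q_X(338 − 4(q_X + q_Y)) − 35q_X.
∂π/∂q_X = 303 − 8q_X − 4q_Y = 0, so q_X = 37.875 − 0.5q_Y.
By the same steps for Y: q_Y = 38.625 − 0.5q_X.
Solving the two reaction functions simultaneously: (1 − (−0.5)(−0.5))q_X = 37.875 − 0.5·38.625, so 0.75q_X = 18.5625 and q_X = 24.75.
Then q_Y = 38.625 − 0.5·24.75 = 26.25.

24.75, 26.25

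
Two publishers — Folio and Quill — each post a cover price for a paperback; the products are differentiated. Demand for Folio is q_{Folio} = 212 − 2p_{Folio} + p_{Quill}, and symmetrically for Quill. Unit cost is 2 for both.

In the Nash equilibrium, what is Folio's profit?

9800

Folio's profit: π = (p_{Folio} − 2)(212 − 2p_{Folio} + p_{Quill}).
∂π/∂p_{Folio} = 216 − 4p_{Folio} + p_{Quill} = 0 ⇒ p_{Folio} = 54 + 0.25p_{Quill}.
By symmetry p_{Quill} = p_{Folio}; substituting into the reaction function, 0.75p_{Folio} = 54 and p_{Folio} = 72.
q_{Folio} = 212 − 2·72 + 72 = 140.
Profit = (72 − 2)·140 = 9800.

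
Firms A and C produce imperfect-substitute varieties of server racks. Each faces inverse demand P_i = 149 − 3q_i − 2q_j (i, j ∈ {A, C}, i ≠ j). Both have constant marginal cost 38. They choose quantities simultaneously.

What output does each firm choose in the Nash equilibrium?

Firm A's profit: π = q_A(149 − 3q_A − 2q_C) − 38q_A.
∂π/∂q_A = 111 − 6q_A − 2q_C = 0 ⇒ q_A = 18.5 − (1/3)q_C.
By symmetry q_C = q_A; substituting into the reaction function, (4/3)q_A = 18.5 and q_A = 13.875.

13.875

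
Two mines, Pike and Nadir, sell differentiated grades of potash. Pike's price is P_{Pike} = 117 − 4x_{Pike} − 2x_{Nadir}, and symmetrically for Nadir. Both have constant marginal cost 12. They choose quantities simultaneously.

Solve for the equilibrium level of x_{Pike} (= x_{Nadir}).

10.5

Mine Pike's profit: π = x_{Pike}(117 − 4x_{Pike} − 2x_{Nadir}) − 12x_{Pike}.
∂π/∂x_{Pike} = 105 − 8x_{Pike} − 2x_{Nadir} = 0 ⇒ x_{Pike} = 13.125 − 0.25x_{Nadir}.
Setting x_{Pike} = x_{Nadir} in the reaction function: x_{Pike} = 13.125 − 0.25x_{Pike}, so x_{Pike} = 13.125 / 1.25 = 10.5.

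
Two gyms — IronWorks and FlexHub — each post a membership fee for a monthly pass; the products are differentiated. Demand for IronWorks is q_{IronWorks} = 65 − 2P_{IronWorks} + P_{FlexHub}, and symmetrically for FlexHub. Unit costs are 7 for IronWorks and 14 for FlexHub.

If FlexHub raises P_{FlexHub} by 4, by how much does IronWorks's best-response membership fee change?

1

IronWorks's profit: π = (P_{IronWorks} − 7)(65 − 2P_{IronWorks} + P_{FlexHub}).
∂π/∂P_{IronWorks} = 79 − 4P_{IronWorks} + P_{FlexHub} = 0 ⇒ P_{IronWorks} = 19.75 + 0.25P_{FlexHub}.
The reaction-function slope is 0.25, so a 4-unit rise in P_{FlexHub} moves P_{IronWorks} by 0.25 × 4 = 1. IronWorks's best response rises — the actions are strategic complements.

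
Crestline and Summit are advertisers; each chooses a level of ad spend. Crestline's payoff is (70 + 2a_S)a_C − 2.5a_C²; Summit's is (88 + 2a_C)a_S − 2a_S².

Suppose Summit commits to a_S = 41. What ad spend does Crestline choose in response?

Expanding Crestline's payoff: 70a_C + 2a_Sa_C − 2.5a_C².
∂π/∂a_C = 70 + 2a_S − 5a_C = 0, so a_C = 14 + 0.4a_S.
At a_S = 41: a_C = 14 + 0.4·41 = 30.4.

30.4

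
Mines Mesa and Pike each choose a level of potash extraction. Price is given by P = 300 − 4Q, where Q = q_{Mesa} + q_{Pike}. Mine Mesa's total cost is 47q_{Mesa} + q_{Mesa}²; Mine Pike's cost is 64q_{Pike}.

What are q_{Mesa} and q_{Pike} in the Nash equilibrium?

Mine Mesa's profit: π = q_{Mesa}(300 − 4(q_{Mesa} + q_{Pike})) − 47q_{Mesa} − q_{Mesa}².
∂π/∂q_{Mesa} = 253 − 10q_{Mesa} − 4q_{Pike} = 0, so q_{Mesa} = 25.3 − 0.4q_{Pike}.
For Pike: ∂π/∂q_{Pike} = 236 − 8q_{Pike} − 4q_{Mesa} = 0 ⇒ q_{Pike} = 29.5 − 0.5q_{Mesa}.
Solving the two reaction functions simultaneously: (1 − (−0.4)(−0.5))q_{Mesa} = 25.3 − 0.4·29.5, so 0.8q_{Mesa} = 13.5 and q_{Mesa} = 16.875.
Then q_{Pike} = 29.5 − 0.5·16.875 = 21.0625.

16.875, 21.0625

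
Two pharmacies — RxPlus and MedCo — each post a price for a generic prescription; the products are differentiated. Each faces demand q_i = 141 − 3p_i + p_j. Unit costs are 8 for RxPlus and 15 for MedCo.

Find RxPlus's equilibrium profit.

1966.08

RxPlus's profit: π = (p_{RxPlus} − 8)(141 − 3p_{RxPlus} + p_{MedCo}).
∂π/∂p_{RxPlus} = 165 − 6p_{RxPlus} + p_{MedCo} = 0 ⇒ p_{RxPlus} = 27.5 + (1/6)p_{MedCo}.
Similarly p_{MedCo} = 31 + (1/6)p_{RxPlus}.
Plugging p_{MedCo} into RxPlus's best response: p_{RxPlus} = 27.5 + (1/6)(31 + (1/6)p_{RxPlus}) ⇒ (35/36)p_{RxPlus} = 98/3, so p_{RxPlus} = 33.6.
Then p_{MedCo} = 31 + (1/6)·33.6 = 36.6.
q_{RxPlus} = 141 − 3·33.6 + 36.6 = 76.8.
Profit = (33.6 − 8)·76.8 = 1966.08.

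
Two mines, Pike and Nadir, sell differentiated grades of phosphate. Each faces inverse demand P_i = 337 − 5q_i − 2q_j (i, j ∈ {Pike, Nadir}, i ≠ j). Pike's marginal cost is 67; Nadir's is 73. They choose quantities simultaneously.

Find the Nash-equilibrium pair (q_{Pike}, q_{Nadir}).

22.625, 21.875

Mine Pike's profit: π = q_{Pike}(337 − 5q_{Pike} − 2q_{Nadir}) − 67q_{Pike}.
∂π/∂q_{Pike} = 270 − 10q_{Pike} − 2q_{Nadir} = 0 ⇒ q_{Pike} = 27 − 0.2q_{Nadir}.
Similarly q_{Nadir} = 26.4 − 0.2q_{Pike}.
Plugging q_{Nadir} into Pike's best response: q_{Pike} = 27 − 0.2(26.4 − 0.2q_{Pike}) ⇒ 0.96q_{Pike} = 21.72, so q_{Pike} = 22.625.
Then q_{Nadir} = 26.4 − 0.2·22.625 = 21.875.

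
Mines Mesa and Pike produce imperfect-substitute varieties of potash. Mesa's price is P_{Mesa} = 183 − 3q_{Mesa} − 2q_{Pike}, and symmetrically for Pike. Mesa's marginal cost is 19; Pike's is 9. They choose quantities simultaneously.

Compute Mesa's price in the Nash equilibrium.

78.625

Mine Mesa's profit: π = q_{Mesa}(183 − 3q_{Mesa} − 2q_{Pike}) − 19q_{Mesa}.
∂π/∂q_{Mesa} = 164 − 6q_{Mesa} − 2q_{Pike} = 0 ⇒ q_{Mesa} = 82/3 − (1/3)q_{Pike}.
Similarly q_{Pike} = 29 − (1/3)q_{Mesa}.
Plugging q_{Pike} into Mesa's best response: q_{Mesa} = 82/3 − (1/3)(29 − (1/3)q_{Mesa}) ⇒ (8/9)q_{Mesa} = 53/3, so q_{Mesa} = 19.875.
Then q_{Pike} = 29 − (1/3)·19.875 = 22.375.
P_{Mesa} = 183 − 3·19.875 − 2·22.375 = 78.625.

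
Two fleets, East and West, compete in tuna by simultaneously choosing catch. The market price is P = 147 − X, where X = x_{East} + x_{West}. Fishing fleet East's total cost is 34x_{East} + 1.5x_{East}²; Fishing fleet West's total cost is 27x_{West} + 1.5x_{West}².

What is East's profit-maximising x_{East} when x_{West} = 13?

Fishing fleet East's profit: π = x_{East}(147 − (x_{East} + x_{West})) − 34x_{East} − 1.5x_{East}².
∂π/∂x_{East} = 113 − 5x_{East} − x_{West} = 0, so x_{East} = 22.6 − 0.2x_{West}.
At x_{West} = 13: x_{East} = 22.6 − 0.2·13 = 20.

20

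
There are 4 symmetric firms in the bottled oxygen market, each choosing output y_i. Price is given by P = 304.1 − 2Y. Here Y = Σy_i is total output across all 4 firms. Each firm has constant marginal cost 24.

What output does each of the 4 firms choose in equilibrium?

A representative firm's profit is π_i = y_i(304.1 − 2Y) − 24y_i, with Y = y_i + Σ_{j≠i} y_j.
First-order condition: 280.1 − 4y_i − 2Σ_{j≠i} y_j = 0.
In a symmetric equilibrium every firm chooses the same y, so Σ_{j≠i} y_j = 3y. The condition becomes 280.1 − 10y = 0, giving y = 280.1/10 = 28.01.

28.01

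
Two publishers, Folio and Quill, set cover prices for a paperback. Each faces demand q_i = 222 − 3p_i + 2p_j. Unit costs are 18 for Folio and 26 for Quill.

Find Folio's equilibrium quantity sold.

Folio's profit: π = (p_{Folio} − 18)(222 − 3p_{Folio} + 2p_{Quill}).
∂π/∂p_{Folio} = 276 − 6p_{Folio} + 2p_{Quill} = 0 ⇒ p_{Folio} = 46 + (1/3)p_{Quill}.
Similarly p_{Quill} = 50 + (1/3)p_{Folio}.
Substituting the second reaction function into the first: p_{Folio} = 46 + (1/3)(50 + (1/3)p_{Folio}), which gives (8/9)p_{Folio} = 188/3 ⇒ p_{Folio} = 70.5.
Then p_{Quill} = 50 + (1/3)·70.5 = 73.5.
q_{Folio} = 222 − 3·70.5 + 2·73.5 = 157.5.

157.5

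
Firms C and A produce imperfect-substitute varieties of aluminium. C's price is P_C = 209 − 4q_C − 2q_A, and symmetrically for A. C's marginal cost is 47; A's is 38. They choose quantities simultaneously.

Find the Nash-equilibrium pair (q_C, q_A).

15.9, 17.4

Firm C's profit: π = q_C(209 − 4q_C − 2q_A) − 47q_C.
∂π/∂q_C = 162 − 8q_C − 2q_A = 0 ⇒ q_C = 20.25 − 0.25q_A.
Similarly q_A = 21.375 − 0.25q_C.
Plugging q_A into C's best response: q_C = 20.25 − 0.25(21.375 − 0.25q_C) ⇒ 0.9375q_C = 477/32, so q_C = 15.9.
Then q_A = 21.375 − 0.25·15.9 = 17.4.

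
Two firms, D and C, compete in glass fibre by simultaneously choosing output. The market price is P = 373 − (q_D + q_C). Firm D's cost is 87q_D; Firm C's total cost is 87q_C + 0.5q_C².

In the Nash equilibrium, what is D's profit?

Firm D's profit: π = q_D(373 − (q_D + q_C)) − 87q_D.
∂π/∂q_D = 286 − 2q_D − q_C = 0, so q_D = 143 − 0.5q_C.
For C: ∂π/∂q_C = 286 − 3q_C − q_D = 0 ⇒ q_C = 286/3 − (1/3)q_D.
Substituting the second reaction function into the first: q_D = 143 − 0.5(286/3 − (1/3)q_D), which gives (5/6)q_D = 286/3 ⇒ q_D = 114.4.
Then q_C = 286/3 − (1/3)·114.4 = 57.2.
Price P = 373 − 171.6 = 201.4.
D's profit: (201.4 − 87)·114.4 = 13087.36.

13087.36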